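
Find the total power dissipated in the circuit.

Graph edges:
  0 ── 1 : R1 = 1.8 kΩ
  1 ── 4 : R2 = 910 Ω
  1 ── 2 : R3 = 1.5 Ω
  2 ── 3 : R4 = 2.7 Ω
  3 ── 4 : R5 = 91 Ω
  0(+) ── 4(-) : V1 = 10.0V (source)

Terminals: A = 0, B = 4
Nodal analysis, taking node 4 as the 0 V reference.
Source V1 fixes V_0 = 10 V.
KCL at each unknown node (sum of currents leaving = 0; resistances in Ω):
  Node 1: (V_1 - 10)/1800 + (V_1 - 0)/910 + (V_1 - V_2)/1.5 = 0
  Node 2: (V_2 - V_1)/1.5 + (V_2 - V_3)/2.7 = 0
  Node 3: (V_3 - V_2)/2.7 + (V_3 - 0)/91 = 0
Collecting terms (coefficients in siemens):
  0.6683·V_1 - 0.6667·V_2 = 0.005556
  1.037·V_2 - 0.6667·V_1 - 0.3704·V_3 = 0
  0.3814·V_3 - 0.3704·V_2 = 0
Solving these 3 simultaneous equations (Gaussian elimination) gives:
  V_1 = 0.4569 V, V_2 = 0.4497 V, V_3 = 0.4368 V
Power in each resistor, P = (ΔV)²/R:
  P_R1 = (10 - 0.4569)²/1800 = 0.05059 W
  P_R2 = (0.4569 - 0)²/910 = 0.0002294 W
  P_R3 = (0.4569 - 0.4497)²/1.5 = 0.00003455 W
  P_R4 = (0.4497 - 0.4368)²/2.7 = 0.0000622 W
  P_R5 = (0.4368 - 0)²/91 = 0.002096 W
P_total = P_R1 + P_R2 + P_R3 + P_R4 + P_R5 = 0.05302 W

Final answer: 0.05302 W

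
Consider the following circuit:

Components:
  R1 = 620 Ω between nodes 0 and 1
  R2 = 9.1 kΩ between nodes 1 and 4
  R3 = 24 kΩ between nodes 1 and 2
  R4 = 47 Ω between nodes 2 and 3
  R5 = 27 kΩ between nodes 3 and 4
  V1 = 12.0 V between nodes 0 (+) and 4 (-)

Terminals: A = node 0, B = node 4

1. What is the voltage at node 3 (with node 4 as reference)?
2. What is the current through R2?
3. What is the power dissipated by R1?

Nodal analysis, taking node 4 as the 0 V reference.
Source V1 fixes V_0 = 12 V.
KCL at each unknown node (sum of currents leaving = 0; resistances in Ω):
  Node 1: (V_1 - 12)/620 + (V_1 - 0)/9100 + (V_1 - V_2)/24000 = 0
  Node 2: (V_2 - V_1)/24000 + (V_2 - V_3)/47 = 0
  Node 3: (V_3 - V_2)/47 + (V_3 - 0)/27000 = 0
Collecting terms (coefficients in siemens):
  0.001764·V_1 - 0.00004167·V_2 = 0.01935
  0.02132·V_2 - 0.00004167·V_1 - 0.02128·V_3 = 0
  0.02131·V_3 - 0.02128·V_2 = 0
Solving these 3 simultaneous equations (Gaussian elimination) gives:
  V_1 = 11.11 V, V_2 = 5.886 V, V_3 = 5.875 V
Part 1:
  Read off the nodal solution: V_3 = 5.875 V
Part 2:
  I_R2 = (V_1 - V_4)/R2 = (11.11 - 0)/9100 = 0.001221 A
  Magnitude: I_R2 = 0.001221 A
Part 3:
  I_R1 = (V_0 - V_1)/R1 = (12 - 11.11)/620 = 0.001438 A
  P_R1 = I_R1² × R1 = (0.001438)² × 620 = 0.001283 W

Final answers:
1. V_3 = 5.875 V
2. I_R2 = 0.001221 A
3. P_R1 = 0.001283 W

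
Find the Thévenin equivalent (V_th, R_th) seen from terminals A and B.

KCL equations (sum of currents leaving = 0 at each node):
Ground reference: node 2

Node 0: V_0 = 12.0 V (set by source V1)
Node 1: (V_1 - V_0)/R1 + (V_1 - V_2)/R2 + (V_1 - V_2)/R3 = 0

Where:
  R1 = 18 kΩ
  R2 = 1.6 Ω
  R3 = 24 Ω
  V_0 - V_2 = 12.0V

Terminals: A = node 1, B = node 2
Step 1 — V_th is the open-circuit voltage V_A - V_B (nothing connected across the terminals).
Nodal analysis, taking node 2 as the 0 V reference.
Source V1 fixes V_0 = 12 V.
KCL at each unknown node (sum of currents leaving = 0; resistances in Ω):
  Node 1: (V_1 - 12)/18000 + (V_1 - 0)/1.6 + (V_1 - 0)/24 = 0
Collecting terms: 0.6667 × V_1 = 0.0006667  =>  V_1 = 0.0009999 V
V_th = V_1 - V_2 = 0.0009999 - 0 = 0.0009999 V
Step 2 — R_th: zero the source — replace V1 by a short circuit (node 2 merges into node 0) — and find the resistance seen between A (node 1) and B (node 0).
Reduce the network between node 1 (A) and node 0 (B) by series/parallel combination:
  Rp1 = R1 ‖ R2 ‖ R3 (parallel, all between nodes 0 and 1) = 1/(1/18000 + 1/1.6 + 1/24) = 1.5 Ω
R_th = 1.5 Ω

Final answer: V_th = 0.0009999 V, R_th = 1.5 Ω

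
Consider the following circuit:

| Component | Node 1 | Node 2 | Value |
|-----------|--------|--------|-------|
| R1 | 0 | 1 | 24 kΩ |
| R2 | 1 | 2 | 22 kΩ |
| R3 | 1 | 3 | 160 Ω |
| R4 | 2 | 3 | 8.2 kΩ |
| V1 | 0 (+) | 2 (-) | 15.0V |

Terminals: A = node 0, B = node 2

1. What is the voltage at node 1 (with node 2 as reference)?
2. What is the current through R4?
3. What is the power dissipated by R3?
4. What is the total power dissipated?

Nodal analysis, taking node 2 as the 0 V reference.
Source V1 fixes V_0 = 15 V.
KCL at each unknown node (sum of currents leaving = 0; resistances in Ω):
  Node 1: (V_1 - 15)/24000 + (V_1 - 0)/22000 + (V_1 - V_3)/160 = 0
  Node 3: (V_3 - V_1)/160 + (V_3 - 0)/8200 = 0
Collecting terms (coefficients in siemens):
  0.006337·V_1 - 0.00625·V_3 = 0.000625
  0.006372·V_3 - 0.00625·V_1 = 0
Determinant D = (0.006337)(0.006372) - (-0.00625)(-0.00625) = 0.000001317
V_1 = [(0.000625)(0.006372) - (-0.00625)(0)]/D = 3.023 V
V_3 = [(0.006337)(0) - (0.000625)(-0.00625)]/D = 2.965 V
Part 1:
  Read off the nodal solution: V_1 = 3.023 V
Part 2:
  I_R4 = (V_2 - V_3)/R4 = (0 - 2.965)/8200 = -0.0003616 A
  Magnitude: I_R4 = 0.0003616 A
Part 3:
  I_R3 = (V_1 - V_3)/R3 = (3.023 - 2.965)/160 = 0.0003616 A
  P_R3 = I_R3² × R3 = (0.0003616)² × 160 = 0.00002092 W
Part 4:
  Power in each resistor, P = (ΔV)²/R:
    P_R1 = (15 - 3.023)²/24000 = 0.005977 W
    P_R2 = (3.023 - 0)²/22000 = 0.0004154 W
    P_R3 = (3.023 - 2.965)²/160 = 0.00002092 W
    P_R4 = (0 - 2.965)²/8200 = 0.001072 W
  P_total = P_R1 + P_R2 + P_R3 + P_R4 = 0.007486 W

Final answers:
1. V_1 = 3.023 V
2. I_R4 = 0.0003616 A
3. P_R3 = 2.092e-05 W
4. P_total = 0.007486 W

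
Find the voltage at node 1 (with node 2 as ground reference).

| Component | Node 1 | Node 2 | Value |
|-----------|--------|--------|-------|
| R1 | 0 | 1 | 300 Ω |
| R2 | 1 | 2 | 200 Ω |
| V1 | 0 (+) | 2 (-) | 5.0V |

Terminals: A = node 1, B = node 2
Nodal analysis, taking node 2 as the 0 V reference.
Source V1 fixes V_0 = 5 V.
KCL at each unknown node (sum of currents leaving = 0; resistances in Ω):
  Node 1: (V_1 - 5)/300 + (V_1 - 0)/200 = 0
Collecting terms: 0.008333 × V_1 = 0.01667  =>  V_1 = 2 V
The requested potential is V_1 = 2 V.

Final answer: V_1 = 2 V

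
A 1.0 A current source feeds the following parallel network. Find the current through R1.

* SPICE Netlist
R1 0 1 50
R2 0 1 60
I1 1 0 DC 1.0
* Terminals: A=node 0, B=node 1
All resistors sit directly between nodes 0 and 1, so they are in parallel and share one voltage V; the full source current 1 A splits among them.
1/R_par = 1/50 + 1/60 = 0.03667 S  =>  R_par = 27.27 Ω
V = I × R_par = 1 × 27.27 = 27.27 V
I_R1 = V/R1 = 27.27/50 = 0.5455 A

Final answer: 0.5455 A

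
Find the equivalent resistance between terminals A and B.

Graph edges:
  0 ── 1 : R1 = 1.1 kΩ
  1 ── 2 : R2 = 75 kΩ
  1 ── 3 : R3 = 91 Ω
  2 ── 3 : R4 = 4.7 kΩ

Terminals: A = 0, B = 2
Reduce the network between node 0 (A) and node 2 (B) by series/parallel combination:
  Rs1 = R3 + R4 (series, joined only at node 3) = 91 + 4700 = 4791 Ω
  Rp1 = R2 ‖ Rs1 (parallel, both between nodes 1 and 2) = 1/(1/75000 + 1/4791) = 4503 Ω
  Rs2 = R1 + Rp1 (series, joined only at node 1) = 1100 + 4503 = 5603 Ω
R_eq = 5.603 kΩ

Final answer: 5.603 kΩ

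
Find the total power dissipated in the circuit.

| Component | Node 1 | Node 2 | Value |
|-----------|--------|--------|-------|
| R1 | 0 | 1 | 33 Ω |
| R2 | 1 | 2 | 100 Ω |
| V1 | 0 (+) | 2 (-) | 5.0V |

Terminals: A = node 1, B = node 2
Nodal analysis, taking node 2 as the 0 V reference.
Source V1 fixes V_0 = 5 V.
KCL at each unknown node (sum of currents leaving = 0; resistances in Ω):
  Node 1: (V_1 - 5)/33 + (V_1 - 0)/100 = 0
Collecting terms: 0.0403 × V_1 = 0.1515  =>  V_1 = 3.759 V
Power in each resistor, P = (ΔV)²/R:
  P_R1 = (5 - 3.759)²/33 = 0.04664 W
  P_R2 = (3.759 - 0)²/100 = 0.1413 W
P_total = P_R1 + P_R2 = 0.188 W

Final answer: 0.188 W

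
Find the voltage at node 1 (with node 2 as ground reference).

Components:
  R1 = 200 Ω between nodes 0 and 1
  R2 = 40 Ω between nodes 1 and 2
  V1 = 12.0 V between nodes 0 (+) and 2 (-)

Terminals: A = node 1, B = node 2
Nodal analysis, taking node 2 as the 0 V reference.
Source V1 fixes V_0 = 12 V.
KCL at each unknown node (sum of currents leaving = 0; resistances in Ω):
  Node 1: (V_1 - 12)/200 + (V_1 - 0)/40 = 0
Collecting terms: 0.03 × V_1 = 0.06  =>  V_1 = 2 V
The requested potential is V_1 = 2 V.

Final answer: V_1 = 2 V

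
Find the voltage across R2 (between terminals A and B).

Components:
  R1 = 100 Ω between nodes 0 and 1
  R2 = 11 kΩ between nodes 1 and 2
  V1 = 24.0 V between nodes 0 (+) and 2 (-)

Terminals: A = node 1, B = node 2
R1 and R2 are in series across V1 (node 0 → node 1 → node 2), and the output A–B is taken across R2, so this is a voltage divider.
Series current: I = V1/(R1 + R2) = 24/(100 + 11000) = 24/11100 = 0.002162 A
V_R2 = I × R2 = V1 × R2/(R1 + R2) = 24 × 11000/11100 = 23.78 V

Final answer: 23.78 V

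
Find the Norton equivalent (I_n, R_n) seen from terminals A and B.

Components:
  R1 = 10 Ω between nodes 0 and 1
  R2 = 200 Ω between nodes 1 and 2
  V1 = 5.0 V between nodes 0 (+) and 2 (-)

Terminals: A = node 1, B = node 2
Find the Thévenin equivalent first; then I_n = V_th/R_th and R_n = R_th.
Step 1 — V_th is the open-circuit voltage V_A - V_B (nothing connected across the terminals).
Nodal analysis, taking node 2 as the 0 V reference.
Source V1 fixes V_0 = 5 V.
KCL at each unknown node (sum of currents leaving = 0; resistances in Ω):
  Node 1: (V_1 - 5)/10 + (V_1 - 0)/200 = 0
Collecting terms: 0.105 × V_1 = 0.5  =>  V_1 = 4.762 V
V_th = V_1 - V_2 = 4.762 - 0 = 4.762 V
Step 2 — R_th: zero the source — replace V1 by a short circuit (node 2 merges into node 0) — and find the resistance seen between A (node 1) and B (node 0).
Reduce the network between node 1 (A) and node 0 (B) by series/parallel combination:
  Rp1 = R1 ‖ R2 (parallel, both between nodes 0 and 1) = 1/(1/10 + 1/200) = 9.524 Ω
R_th = 9.524 Ω
I_n = V_th/R_th = 4.762/9.524 = 0.5 A, and R_n = R_th = 9.524 Ω

Final answer: I_n = 0.5 A, R_n = 9.524 Ω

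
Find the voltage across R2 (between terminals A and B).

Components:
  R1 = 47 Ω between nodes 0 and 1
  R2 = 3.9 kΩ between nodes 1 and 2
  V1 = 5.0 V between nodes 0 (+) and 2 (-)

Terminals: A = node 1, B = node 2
R1 and R2 are in series across V1 (node 0 → node 1 → node 2), and the output A–B is taken across R2, so this is a voltage divider.
Series current: I = V1/(R1 + R2) = 5/(47 + 3900) = 5/3947 = 0.001267 A
V_R2 = I × R2 = V1 × R2/(R1 + R2) = 5 × 3900/3947 = 4.94 V

Final answer: 4.94 V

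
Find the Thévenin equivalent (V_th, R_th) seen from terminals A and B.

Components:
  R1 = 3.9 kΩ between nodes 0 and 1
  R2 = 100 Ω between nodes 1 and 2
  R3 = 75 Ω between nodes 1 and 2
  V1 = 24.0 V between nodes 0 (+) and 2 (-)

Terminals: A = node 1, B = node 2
Step 1 — V_th is the open-circuit voltage V_A - V_B (nothing connected across the terminals).
Nodal analysis, taking node 2 as the 0 V reference.
Source V1 fixes V_0 = 24 V.
KCL at each unknown node (sum of currents leaving = 0; resistances in Ω):
  Node 1: (V_1 - 24)/3900 + (V_1 - 0)/100 + (V_1 - 0)/75 = 0
Collecting terms: 0.02359 × V_1 = 0.006154  =>  V_1 = 0.2609 V
V_th = V_1 - V_2 = 0.2609 - 0 = 0.2609 V
Step 2 — R_th: zero the source — replace V1 by a short circuit (node 2 merges into node 0) — and find the resistance seen between A (node 1) and B (node 0).
Reduce the network between node 1 (A) and node 0 (B) by series/parallel combination:
  Rp1 = R1 ‖ R2 ‖ R3 (parallel, all between nodes 0 and 1) = 1/(1/3900 + 1/100 + 1/75) = 42.39 Ω
R_th = 42.39 Ω

Final answer: V_th = 0.2609 V, R_th = 42.39 Ω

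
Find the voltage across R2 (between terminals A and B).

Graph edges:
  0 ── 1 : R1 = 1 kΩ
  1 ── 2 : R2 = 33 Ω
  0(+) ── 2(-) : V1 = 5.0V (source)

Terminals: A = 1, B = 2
R1 and R2 are in series across V1 (node 0 → node 1 → node 2), and the output A–B is taken across R2, so this is a voltage divider.
Series current: I = V1/(R1 + R2) = 5/(1000 + 33) = 5/1033 = 0.00484 A
V_R2 = I × R2 = V1 × R2/(R1 + R2) = 5 × 33/1033 = 0.1597 V

Final answer: 0.1597 V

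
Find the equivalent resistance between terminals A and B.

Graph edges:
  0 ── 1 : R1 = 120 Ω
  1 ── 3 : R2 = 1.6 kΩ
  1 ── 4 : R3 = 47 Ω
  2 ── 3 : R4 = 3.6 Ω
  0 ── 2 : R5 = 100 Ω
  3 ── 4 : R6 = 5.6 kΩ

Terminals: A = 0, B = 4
The network is not a plain series/parallel combination. Inject a 1 A test current into terminal A (node 0) and return it from terminal B (node 4); then R_eq = V_A / (1 A).
Nodal analysis, taking node 4 as the 0 V reference.
Current source I_test pushes 1 A into node 0 and draws it out of node 4.
KCL at each unknown node (sum of currents leaving = 0; resistances in Ω):
  Node 0: (V_0 - V_1)/120 + (V_0 - V_2)/100 - 1 = 0
  Node 1: (V_1 - V_0)/120 + (V_1 - V_3)/1600 + (V_1 - 0)/47 = 0
  Node 2: (V_2 - V_0)/100 + (V_2 - V_3)/3.6 = 0
  Node 3: (V_3 - V_1)/1600 + (V_3 - V_2)/3.6 + (V_3 - 0)/5600 = 0
Collecting terms (coefficients in siemens):
  0.01833·V_0 - 0.008333·V_1 - 0.01·V_2 = 1
  0.03023·V_1 - 0.008333·V_0 - 0.000625·V_3 = 0
  0.2878·V_2 - 0.01·V_0 - 0.2778·V_3 = 0
  0.2786·V_3 - 0.000625·V_1 - 0.2778·V_2 = 0
Solving these 4 simultaneous equations (Gaussian elimination) gives:
  V_0 = 155.1 V, V_1 = 45.78 V, V_2 = 146.3 V, V_3 = 145.9 V
R_eq = V_0 / 1 A = 155.1 Ω

Final answer: 155.1 Ω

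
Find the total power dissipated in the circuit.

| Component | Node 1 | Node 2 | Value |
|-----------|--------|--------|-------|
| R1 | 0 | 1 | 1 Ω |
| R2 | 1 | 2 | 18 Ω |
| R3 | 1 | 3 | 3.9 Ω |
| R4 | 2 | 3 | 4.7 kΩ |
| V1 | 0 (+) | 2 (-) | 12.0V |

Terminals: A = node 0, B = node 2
Nodal analysis, taking node 2 as the 0 V reference.
Source V1 fixes V_0 = 12 V.
KCL at each unknown node (sum of currents leaving = 0; resistances in Ω):
  Node 1: (V_1 - 12)/1 + (V_1 - 0)/18 + (V_1 - V_3)/3.9 = 0
  Node 3: (V_3 - V_1)/3.9 + (V_3 - 0)/4700 = 0
Collecting terms (coefficients in siemens):
  1.312·V_1 - 0.2564·V_3 = 12
  0.2566·V_3 - 0.2564·V_1 = 0
Determinant D = (1.312)(0.2566) - (-0.2564)(-0.2564) = 0.2709
V_1 = [(12)(0.2566) - (-0.2564)(0)]/D = 11.37 V
V_3 = [(1.312)(0) - (12)(-0.2564)]/D = 11.36 V
Power in each resistor, P = (ΔV)²/R:
  P_R1 = (12 - 11.37)²/1 = 0.4018 W
  P_R2 = (11.37 - 0)²/18 = 7.177 W
  P_R3 = (11.37 - 11.36)²/3.9 = 0.00002277 W
  P_R4 = (0 - 11.36)²/4700 = 0.02744 W
P_total = P_R1 + P_R2 + P_R3 + P_R4 = 7.606 W

Final answer: 7.606 W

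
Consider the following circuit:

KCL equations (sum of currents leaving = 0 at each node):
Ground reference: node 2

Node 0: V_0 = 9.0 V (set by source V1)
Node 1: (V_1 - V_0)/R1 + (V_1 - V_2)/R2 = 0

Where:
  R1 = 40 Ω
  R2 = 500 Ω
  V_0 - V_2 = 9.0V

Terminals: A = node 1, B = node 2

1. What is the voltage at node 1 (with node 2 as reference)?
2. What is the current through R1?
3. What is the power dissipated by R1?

Nodal analysis, taking node 2 as the 0 V reference.
Source V1 fixes V_0 = 9 V.
KCL at each unknown node (sum of currents leaving = 0; resistances in Ω):
  Node 1: (V_1 - 9)/40 + (V_1 - 0)/500 = 0
Collecting terms: 0.027 × V_1 = 0.225  =>  V_1 = 8.333 V
Part 1:
  Read off the nodal solution: V_1 = 8.333 V
Part 2:
  I_R1 = (V_0 - V_1)/R1 = (9 - 8.333)/40 = 0.01667 A
  Magnitude: I_R1 = 0.01667 A
Part 3:
  I_R1 = (V_0 - V_1)/R1 = (9 - 8.333)/40 = 0.01667 A
  P_R1 = I_R1² × R1 = (0.01667)² × 40 = 0.01111 W

Final answers:
1. V_1 = 8.333 V
2. I_R1 = 0.01667 A
3. P_R1 = 0.01111 W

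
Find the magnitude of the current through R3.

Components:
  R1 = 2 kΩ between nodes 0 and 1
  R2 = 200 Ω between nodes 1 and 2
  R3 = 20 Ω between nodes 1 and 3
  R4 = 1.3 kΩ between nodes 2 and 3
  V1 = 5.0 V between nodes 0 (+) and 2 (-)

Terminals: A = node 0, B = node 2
Nodal analysis, taking node 2 as the 0 V reference.
Source V1 fixes V_0 = 5 V.
KCL at each unknown node (sum of currents leaving = 0; resistances in Ω):
  Node 1: (V_1 - 5)/2000 + (V_1 - 0)/200 + (V_1 - V_3)/20 = 0
  Node 3: (V_3 - V_1)/20 + (V_3 - 0)/1300 = 0
Collecting terms (coefficients in siemens):
  0.0555·V_1 - 0.05·V_3 = 0.0025
  0.05077·V_3 - 0.05·V_1 = 0
Determinant D = (0.0555)(0.05077) - (-0.05)(-0.05) = 0.0003177
V_1 = [(0.0025)(0.05077) - (-0.05)(0)]/D = 0.3995 V
V_3 = [(0.0555)(0) - (0.0025)(-0.05)]/D = 0.3935 V
I_R3 = (V_1 - V_3)/R3 = (0.3995 - 0.3935)/20 = 0.0003027 A
|I_R3| = 0.0003027 A

Final answer: |I_R3| = 0.0003027 A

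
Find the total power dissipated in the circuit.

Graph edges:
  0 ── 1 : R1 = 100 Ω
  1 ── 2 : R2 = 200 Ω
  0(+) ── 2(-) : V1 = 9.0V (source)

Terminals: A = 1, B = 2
Nodal analysis, taking node 2 as the 0 V reference.
Source V1 fixes V_0 = 9 V.
KCL at each unknown node (sum of currents leaving = 0; resistances in Ω):
  Node 1: (V_1 - 9)/100 + (V_1 - 0)/200 = 0
Collecting terms: 0.015 × V_1 = 0.09  =>  V_1 = 6 V
Power in each resistor, P = (ΔV)²/R:
  P_R1 = (9 - 6)²/100 = 0.09 W
  P_R2 = (6 - 0)²/200 = 0.18 W
P_total = P_R1 + P_R2 = 0.27 W

Final answer: 0.27 W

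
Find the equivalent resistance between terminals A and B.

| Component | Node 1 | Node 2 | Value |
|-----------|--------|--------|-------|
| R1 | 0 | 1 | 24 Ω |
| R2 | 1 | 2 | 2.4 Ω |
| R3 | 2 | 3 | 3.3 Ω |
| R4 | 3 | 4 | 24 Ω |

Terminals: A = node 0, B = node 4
Reduce the network between node 0 (A) and node 4 (B) by series/parallel combination:
  Rs1 = R1 + R2 (series, joined only at node 1) = 24 + 2.4 = 26.4 Ω
  Rs2 = R3 + Rs1 (series, joined only at node 2) = 3.3 + 26.4 = 29.7 Ω
  Rs3 = R4 + Rs2 (series, joined only at node 3) = 24 + 29.7 = 53.7 Ω
R_eq = 53.7 Ω

Final answer: 53.7 Ω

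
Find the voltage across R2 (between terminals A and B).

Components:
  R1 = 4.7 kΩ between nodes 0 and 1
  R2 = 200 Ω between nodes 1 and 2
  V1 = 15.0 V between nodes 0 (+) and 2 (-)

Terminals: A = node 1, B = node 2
R1 and R2 are in series across V1 (node 0 → node 1 → node 2), and the output A–B is taken across R2, so this is a voltage divider.
Series current: I = V1/(R1 + R2) = 15/(4700 + 200) = 15/4900 = 0.003061 A
V_R2 = I × R2 = V1 × R2/(R1 + R2) = 15 × 200/4900 = 0.6122 V

Final answer: 0.6122 V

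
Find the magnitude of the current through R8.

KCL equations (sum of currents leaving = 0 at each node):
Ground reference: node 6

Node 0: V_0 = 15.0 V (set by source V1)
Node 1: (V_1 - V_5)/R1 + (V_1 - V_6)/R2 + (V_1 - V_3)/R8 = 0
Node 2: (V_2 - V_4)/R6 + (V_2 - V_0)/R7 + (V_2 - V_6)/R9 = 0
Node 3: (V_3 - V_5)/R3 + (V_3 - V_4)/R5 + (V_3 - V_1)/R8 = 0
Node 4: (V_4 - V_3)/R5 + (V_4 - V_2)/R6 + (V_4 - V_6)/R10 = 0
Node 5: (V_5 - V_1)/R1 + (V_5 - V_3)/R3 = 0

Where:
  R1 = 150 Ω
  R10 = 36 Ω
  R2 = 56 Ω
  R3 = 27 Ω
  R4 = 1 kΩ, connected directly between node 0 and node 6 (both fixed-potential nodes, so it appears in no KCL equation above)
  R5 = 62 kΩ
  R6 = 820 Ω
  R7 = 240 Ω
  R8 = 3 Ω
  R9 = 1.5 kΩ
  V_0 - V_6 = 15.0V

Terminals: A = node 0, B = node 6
Nodal analysis, taking node 6 as the 0 V reference.
Source V1 fixes V_0 = 15 V.
KCL at each unknown node (sum of currents leaving = 0; resistances in Ω):
  Node 1: (V_1 - V_5)/150 + (V_1 - 0)/56 + (V_1 - V_3)/3 = 0
  Node 2: (V_2 - V_4)/820 + (V_2 - 15)/240 + (V_2 - 0)/1500 = 0
  Node 3: (V_3 - V_5)/27 + (V_3 - V_4)/62000 + (V_3 - V_1)/3 = 0
  Node 4: (V_4 - V_3)/62000 + (V_4 - V_2)/820 + (V_4 - 0)/36 = 0
  Node 5: (V_5 - V_1)/150 + (V_5 - V_3)/27 = 0
Collecting terms (coefficients in siemens):
  0.3579·V_1 - 0.3333·V_3 - 0.006667·V_5 = 0
  0.006053·V_2 - 0.00122·V_4 = 0.0625
  0.3704·V_3 - 0.3333·V_1 - 0.00001613·V_4 - 0.03704·V_5 = 0
  0.02901·V_4 - 0.00122·V_2 - 0.00001613·V_3 = 0
  0.0437·V_5 - 0.006667·V_1 - 0.03704·V_3 = 0
Solving these 5 simultaneous equations (Gaussian elimination) gives:
  V_1 = 0.000395 V, V_2 = 10.41 V, V_3 = 0.0004158 V, V_4 = 0.4377 V
  V_5 = 0.0004126 V
I_R8 = (V_1 - V_3)/R8 = (0.000395 - 0.0004158)/3 = -0.000006936 A
|I_R8| = 0.000006936 A

Final answer: |I_R8| = 6.936e-06 A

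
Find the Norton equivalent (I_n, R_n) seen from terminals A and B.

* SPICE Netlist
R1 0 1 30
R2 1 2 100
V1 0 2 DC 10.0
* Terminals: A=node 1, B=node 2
Find the Thévenin equivalent first; then I_n = V_th/R_th and R_n = R_th.
Step 1 — V_th is the open-circuit voltage V_A - V_B (nothing connected across the terminals).
Nodal analysis, taking node 2 as the 0 V reference.
Source V1 fixes V_0 = 10 V.
KCL at each unknown node (sum of currents leaving = 0; resistances in Ω):
  Node 1: (V_1 - 10)/30 + (V_1 - 0)/100 = 0
Collecting terms: 0.04333 × V_1 = 0.3333  =>  V_1 = 7.692 V
V_th = V_1 - V_2 = 7.692 - 0 = 7.692 V
Step 2 — R_th: zero the source — replace V1 by a short circuit (node 2 merges into node 0) — and find the resistance seen between A (node 1) and B (node 0).
Reduce the network between node 1 (A) and node 0 (B) by series/parallel combination:
  Rp1 = R1 ‖ R2 (parallel, both between nodes 0 and 1) = 1/(1/30 + 1/100) = 23.08 Ω
R_th = 23.08 Ω
I_n = V_th/R_th = 7.692/23.08 = 0.3333 A, and R_n = R_th = 23.08 Ω

Final answer: I_n = 0.3333 A, R_n = 23.08 Ω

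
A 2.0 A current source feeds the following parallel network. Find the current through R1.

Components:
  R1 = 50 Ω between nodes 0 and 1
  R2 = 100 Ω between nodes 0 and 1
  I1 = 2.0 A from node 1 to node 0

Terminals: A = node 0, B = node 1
All resistors sit directly between nodes 0 and 1, so they are in parallel and share one voltage V; the full source current 2 A splits among them.
1/R_par = 1/50 + 1/100 = 0.03 S  =>  R_par = 33.33 Ω
V = I × R_par = 2 × 33.33 = 66.67 V
I_R1 = V/R1 = 66.67/50 = 1.333 A

Final answer: 1.333 A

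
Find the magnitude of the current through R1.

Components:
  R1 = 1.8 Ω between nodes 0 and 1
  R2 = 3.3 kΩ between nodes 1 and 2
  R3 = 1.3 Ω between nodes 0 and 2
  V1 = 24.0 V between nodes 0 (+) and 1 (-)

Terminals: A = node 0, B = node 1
Nodal analysis, taking node 1 as the 0 V reference.
Source V1 fixes V_0 = 24 V.
KCL at each unknown node (sum of currents leaving = 0; resistances in Ω):
  Node 2: (V_2 - 0)/3300 + (V_2 - 24)/1.3 = 0
Collecting terms: 0.7695 × V_2 = 18.46  =>  V_2 = 23.99 V
I_R1 = (V_0 - V_1)/R1 = (24 - 0)/1.8 = 13.33 A
|I_R1| = 13.33 A

Final answer: |I_R1| = 13.33 A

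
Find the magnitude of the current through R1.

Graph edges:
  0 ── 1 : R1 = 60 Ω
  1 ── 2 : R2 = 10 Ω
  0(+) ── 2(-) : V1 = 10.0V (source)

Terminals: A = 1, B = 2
Nodal analysis, taking node 2 as the 0 V reference.
Source V1 fixes V_0 = 10 V.
KCL at each unknown node (sum of currents leaving = 0; resistances in Ω):
  Node 1: (V_1 - 10)/60 + (V_1 - 0)/10 = 0
Collecting terms: 0.1167 × V_1 = 0.1667  =>  V_1 = 1.429 V
I_R1 = (V_0 - V_1)/R1 = (10 - 1.429)/60 = 0.1429 A
|I_R1| = 0.1429 A

Final answer: |I_R1| = 0.1429 A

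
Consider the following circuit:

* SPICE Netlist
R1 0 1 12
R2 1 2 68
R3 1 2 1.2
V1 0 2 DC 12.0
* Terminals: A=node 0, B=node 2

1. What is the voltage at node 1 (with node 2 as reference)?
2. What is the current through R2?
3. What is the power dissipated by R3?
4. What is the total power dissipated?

Nodal analysis, taking node 2 as the 0 V reference.
Source V1 fixes V_0 = 12 V.
KCL at each unknown node (sum of currents leaving = 0; resistances in Ω):
  Node 1: (V_1 - 12)/12 + (V_1 - 0)/68 + (V_1 - 0)/1.2 = 0
Collecting terms: 0.9314 × V_1 = 1  =>  V_1 = 1.074 V
Part 1:
  Read off the nodal solution: V_1 = 1.074 V
Part 2:
  I_R2 = (V_1 - V_2)/R2 = (1.074 - 0)/68 = 0.01579 A
  Magnitude: I_R2 = 0.01579 A
Part 3:
  I_R3 = (V_1 - V_2)/R3 = (1.074 - 0)/1.2 = 0.8947 A
  P_R3 = I_R3² × R3 = (0.8947)² × 1.2 = 0.9607 W
Part 4:
  Power in each resistor, P = (ΔV)²/R:
    P_R1 = (12 - 1.074)²/12 = 9.949 W
    P_R2 = (1.074 - 0)²/68 = 0.01695 W
    P_R3 = (1.074 - 0)²/1.2 = 0.9607 W
  P_total = P_R1 + P_R2 + P_R3 = 10.93 W

Final answers:
1. V_1 = 1.074 V
2. I_R2 = 0.01579 A
3. P_R3 = 0.9607 W
4. P_total = 10.93 W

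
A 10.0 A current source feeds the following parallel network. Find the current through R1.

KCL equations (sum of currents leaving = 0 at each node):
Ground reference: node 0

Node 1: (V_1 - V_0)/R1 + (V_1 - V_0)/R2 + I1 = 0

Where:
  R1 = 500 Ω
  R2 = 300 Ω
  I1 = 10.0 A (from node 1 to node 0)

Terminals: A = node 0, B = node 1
All resistors sit directly between nodes 0 and 1, so they are in parallel and share one voltage V; the full source current 10 A splits among them.
1/R_par = 1/500 + 1/300 = 0.005333 S  =>  R_par = 187.5 Ω
V = I × R_par = 10 × 187.5 = 1875 V
I_R1 = V/R1 = 1875/500 = 3.75 A

Final answer: 3.75 A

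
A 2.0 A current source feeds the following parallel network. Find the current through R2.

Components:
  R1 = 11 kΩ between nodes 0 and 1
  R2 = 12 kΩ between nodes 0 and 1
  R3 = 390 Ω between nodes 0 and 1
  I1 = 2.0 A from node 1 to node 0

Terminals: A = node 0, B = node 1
All resistors sit directly between nodes 0 and 1, so they are in parallel and share one voltage V; the full source current 2 A splits among them.
1/R_par = 1/11000 + 1/12000 + 1/390 = 0.002738 S  =>  R_par = 365.2 Ω
V = I × R_par = 2 × 365.2 = 730.4 V
I_R2 = V/R2 = 730.4/12000 = 0.06086 A

Final answer: 0.06086 A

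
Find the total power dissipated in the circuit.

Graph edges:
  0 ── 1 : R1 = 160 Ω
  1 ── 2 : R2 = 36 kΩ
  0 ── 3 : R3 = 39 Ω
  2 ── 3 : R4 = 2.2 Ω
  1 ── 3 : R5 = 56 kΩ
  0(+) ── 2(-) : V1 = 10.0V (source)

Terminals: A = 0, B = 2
Nodal analysis, taking node 2 as the 0 V reference.
Source V1 fixes V_0 = 10 V.
KCL at each unknown node (sum of currents leaving = 0; resistances in Ω):
  Node 1: (V_1 - 10)/160 + (V_1 - 0)/36000 + (V_1 - V_3)/56000 = 0
  Node 3: (V_3 - 10)/39 + (V_3 - 0)/2.2 + (V_3 - V_1)/56000 = 0
Collecting terms (coefficients in siemens):
  0.006296·V_1 - 0.00001786·V_3 = 0.0625
  0.4802·V_3 - 0.00001786·V_1 = 0.2564
Determinant D = (0.006296)(0.4802) - (-0.00001786)(-0.00001786) = 0.003023
V_1 = [(0.0625)(0.4802) - (-0.00001786)(0.2564)]/D = 9.929 V
V_3 = [(0.006296)(0.2564) - (0.0625)(-0.00001786)]/D = 0.5343 V
Power in each resistor, P = (ΔV)²/R:
  P_R1 = (10 - 9.929)²/160 = 0.00003148 W
  P_R2 = (9.929 - 0)²/36000 = 0.002738 W
  P_R3 = (10 - 0.5343)²/39 = 2.297 W
  P_R4 = (0 - 0.5343)²/2.2 = 0.1298 W
  P_R5 = (9.929 - 0.5343)²/56000 = 0.001576 W
P_total = P_R1 + P_R2 + P_R3 + P_R4 + P_R5 = 2.432 W

Final answer: 2.432 W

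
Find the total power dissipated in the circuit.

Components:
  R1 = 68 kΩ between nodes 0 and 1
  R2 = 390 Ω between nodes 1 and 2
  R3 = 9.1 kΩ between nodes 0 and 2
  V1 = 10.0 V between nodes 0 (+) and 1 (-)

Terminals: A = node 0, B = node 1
Nodal analysis, taking node 1 as the 0 V reference.
Source V1 fixes V_0 = 10 V.
KCL at each unknown node (sum of currents leaving = 0; resistances in Ω):
  Node 2: (V_2 - 0)/390 + (V_2 - 10)/9100 = 0
Collecting terms: 0.002674 × V_2 = 0.001099  =>  V_2 = 0.411 V
Power in each resistor, P = (ΔV)²/R:
  P_R1 = (10 - 0)²/68000 = 0.001471 W
  P_R2 = (0 - 0.411)²/390 = 0.000433 W
  P_R3 = (10 - 0.411)²/9100 = 0.0101 W
P_total = P_R1 + P_R2 + P_R3 = 0.01201 W

Final answer: 0.01201 W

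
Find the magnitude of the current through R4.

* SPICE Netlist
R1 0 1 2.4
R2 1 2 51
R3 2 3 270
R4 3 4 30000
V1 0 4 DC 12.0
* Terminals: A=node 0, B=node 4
Nodal analysis, taking node 4 as the 0 V reference.
Source V1 fixes V_0 = 12 V.
KCL at each unknown node (sum of currents leaving = 0; resistances in Ω):
  Node 1: (V_1 - 12)/2.4 + (V_1 - V_2)/51 = 0
  Node 2: (V_2 - V_1)/51 + (V_2 - V_3)/270 = 0
  Node 3: (V_3 - V_2)/270 + (V_3 - 0)/30000 = 0
Collecting terms (coefficients in siemens):
  0.4363·V_1 - 0.01961·V_2 = 5
  0.02331·V_2 - 0.01961·V_1 - 0.003704·V_3 = 0
  0.003737·V_3 - 0.003704·V_2 = 0
Solving these 3 simultaneous equations (Gaussian elimination) gives:
  V_1 = 12 V, V_2 = 11.98 V, V_3 = 11.87 V
I_R4 = (V_3 - V_4)/R4 = (11.87 - 0)/30000 = 0.0003957 A
|I_R4| = 0.0003957 A

Final answer: |I_R4| = 0.0003957 A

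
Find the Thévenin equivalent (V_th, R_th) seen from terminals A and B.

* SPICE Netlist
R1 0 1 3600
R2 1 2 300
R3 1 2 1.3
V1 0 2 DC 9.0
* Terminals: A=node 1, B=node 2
Step 1 — V_th is the open-circuit voltage V_A - V_B (nothing connected across the terminals).
Nodal analysis, taking node 2 as the 0 V reference.
Source V1 fixes V_0 = 9 V.
KCL at each unknown node (sum of currents leaving = 0; resistances in Ω):
  Node 1: (V_1 - 9)/3600 + (V_1 - 0)/300 + (V_1 - 0)/1.3 = 0
Collecting terms: 0.7728 × V_1 = 0.0025  =>  V_1 = 0.003235 V
V_th = V_1 - V_2 = 0.003235 - 0 = 0.003235 V
Step 2 — R_th: zero the source — replace V1 by a short circuit (node 2 merges into node 0) — and find the resistance seen between A (node 1) and B (node 0).
Reduce the network between node 1 (A) and node 0 (B) by series/parallel combination:
  Rp1 = R1 ‖ R2 ‖ R3 (parallel, all between nodes 0 and 1) = 1/(1/3600 + 1/300 + 1/1.3) = 1.294 Ω
R_th = 1.294 Ω

Final answer: V_th = 0.003235 V, R_th = 1.294 Ω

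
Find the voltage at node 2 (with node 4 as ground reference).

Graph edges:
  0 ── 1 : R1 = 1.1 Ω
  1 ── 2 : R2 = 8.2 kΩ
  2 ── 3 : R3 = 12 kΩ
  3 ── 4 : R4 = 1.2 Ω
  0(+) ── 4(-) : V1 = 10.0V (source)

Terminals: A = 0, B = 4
Nodal analysis, taking node 4 as the 0 V reference.
Source V1 fixes V_0 = 10 V.
KCL at each unknown node (sum of currents leaving = 0; resistances in Ω):
  Node 1: (V_1 - 10)/1.1 + (V_1 - V_2)/8200 = 0
  Node 2: (V_2 - V_1)/8200 + (V_2 - V_3)/12000 = 0
  Node 3: (V_3 - V_2)/12000 + (V_3 - 0)/1.2 = 0
Collecting terms (coefficients in siemens):
  0.9092·V_1 - 0.000122·V_2 = 9.091
  0.0002053·V_2 - 0.000122·V_1 - 0.00008333·V_3 = 0
  0.8334·V_3 - 0.00008333·V_2 = 0
Solving these 3 simultaneous equations (Gaussian elimination) gives:
  V_1 = 9.999 V, V_2 = 5.941 V, V_3 = 0.000594 V
The requested potential is V_2 = 5.941 V.

Final answer: V_2 = 5.941 V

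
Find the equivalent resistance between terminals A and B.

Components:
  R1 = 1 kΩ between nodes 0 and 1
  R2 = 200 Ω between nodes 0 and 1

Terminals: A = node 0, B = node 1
Reduce the network between node 0 (A) and node 1 (B) by series/parallel combination:
  Rp1 = R1 ‖ R2 (parallel, both between nodes 0 and 1) = 1/(1/1000 + 1/200) = 166.7 Ω
R_eq = 166.7 Ω

Final answer: 166.7 Ω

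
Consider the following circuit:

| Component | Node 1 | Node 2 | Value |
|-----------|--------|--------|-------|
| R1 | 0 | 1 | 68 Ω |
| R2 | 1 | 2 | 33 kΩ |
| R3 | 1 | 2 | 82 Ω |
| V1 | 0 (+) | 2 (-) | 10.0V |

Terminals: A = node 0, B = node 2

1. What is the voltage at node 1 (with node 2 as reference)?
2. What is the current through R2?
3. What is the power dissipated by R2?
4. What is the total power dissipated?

Nodal analysis, taking node 2 as the 0 V reference.
Source V1 fixes V_0 = 10 V.
KCL at each unknown node (sum of currents leaving = 0; resistances in Ω):
  Node 1: (V_1 - 10)/68 + (V_1 - 0)/33000 + (V_1 - 0)/82 = 0
Collecting terms: 0.02693 × V_1 = 0.1471  =>  V_1 = 5.461 V
Part 1:
  Read off the nodal solution: V_1 = 5.461 V
Part 2:
  I_R2 = (V_1 - V_2)/R2 = (5.461 - 0)/33000 = 0.0001655 A
  Magnitude: I_R2 = 0.0001655 A
Part 3:
  I_R2 = (V_1 - V_2)/R2 = (5.461 - 0)/33000 = 0.0001655 A
  P_R2 = I_R2² × R2 = (0.0001655)² × 33000 = 0.0009036 W
Part 4:
  Power in each resistor, P = (ΔV)²/R:
    P_R1 = (10 - 5.461)²/68 = 0.303 W
    P_R2 = (5.461 - 0)²/33000 = 0.0009036 W
    P_R3 = (5.461 - 0)²/82 = 0.3636 W
  P_total = P_R1 + P_R2 + P_R3 = 0.6676 W

Final answers:
1. V_1 = 5.461 V
2. I_R2 = 0.0001655 A
3. P_R2 = 0.0009036 W
4. P_total = 0.6676 W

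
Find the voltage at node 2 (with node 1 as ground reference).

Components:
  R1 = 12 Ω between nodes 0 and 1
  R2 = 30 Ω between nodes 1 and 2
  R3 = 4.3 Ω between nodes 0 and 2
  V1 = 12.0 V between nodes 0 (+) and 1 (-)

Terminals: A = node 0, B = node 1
Nodal analysis, taking node 1 as the 0 V reference.
Source V1 fixes V_0 = 12 V.
KCL at each unknown node (sum of currents leaving = 0; resistances in Ω):
  Node 2: (V_2 - 0)/30 + (V_2 - 12)/4.3 = 0
Collecting terms: 0.2659 × V_2 = 2.791  =>  V_2 = 10.5 V
The requested potential is V_2 = 10.5 V.

Final answer: V_2 = 10.5 V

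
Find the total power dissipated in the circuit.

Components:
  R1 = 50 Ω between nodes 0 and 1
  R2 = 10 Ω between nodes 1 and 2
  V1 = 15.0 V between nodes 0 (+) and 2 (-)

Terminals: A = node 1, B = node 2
Nodal analysis, taking node 2 as the 0 V reference.
Source V1 fixes V_0 = 15 V.
KCL at each unknown node (sum of currents leaving = 0; resistances in Ω):
  Node 1: (V_1 - 15)/50 + (V_1 - 0)/10 = 0
Collecting terms: 0.12 × V_1 = 0.3  =>  V_1 = 2.5 V
Power in each resistor, P = (ΔV)²/R:
  P_R1 = (15 - 2.5)²/50 = 3.125 W
  P_R2 = (2.5 - 0)²/10 = 0.625 W
P_total = P_R1 + P_R2 = 3.75 W

Final answer: 3.75 W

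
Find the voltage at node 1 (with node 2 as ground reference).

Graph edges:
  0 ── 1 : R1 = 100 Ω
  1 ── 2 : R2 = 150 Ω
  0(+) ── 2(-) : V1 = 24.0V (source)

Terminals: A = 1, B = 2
Nodal analysis, taking node 2 as the 0 V reference.
Source V1 fixes V_0 = 24 V.
KCL at each unknown node (sum of currents leaving = 0; resistances in Ω):
  Node 1: (V_1 - 24)/100 + (V_1 - 0)/150 = 0
Collecting terms: 0.01667 × V_1 = 0.24  =>  V_1 = 14.4 V
The requested potential is V_1 = 14.4 V.

Final answer: V_1 = 14.4 V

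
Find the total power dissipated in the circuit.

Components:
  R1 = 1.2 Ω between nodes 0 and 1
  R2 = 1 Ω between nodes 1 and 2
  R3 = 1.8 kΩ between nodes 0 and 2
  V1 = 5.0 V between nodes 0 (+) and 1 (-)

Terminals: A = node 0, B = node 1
Nodal analysis, taking node 1 as the 0 V reference.
Source V1 fixes V_0 = 5 V.
KCL at each unknown node (sum of currents leaving = 0; resistances in Ω):
  Node 2: (V_2 - 0)/1 + (V_2 - 5)/1800 = 0
Collecting terms: 1.001 × V_2 = 0.002778  =>  V_2 = 0.002776 V
Power in each resistor, P = (ΔV)²/R:
  P_R1 = (5 - 0)²/1.2 = 20.83 W
  P_R2 = (0 - 0.002776)²/1 = 0.000007707 W
  P_R3 = (5 - 0.002776)²/1800 = 0.01387 W
P_total = P_R1 + P_R2 + P_R3 = 20.85 W

Final answer: 20.85 W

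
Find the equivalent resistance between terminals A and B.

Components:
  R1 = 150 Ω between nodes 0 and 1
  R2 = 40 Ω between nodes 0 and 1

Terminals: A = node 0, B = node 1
Reduce the network between node 0 (A) and node 1 (B) by series/parallel combination:
  Rp1 = R1 ‖ R2 (parallel, both between nodes 0 and 1) = 1/(1/150 + 1/40) = 31.58 Ω
R_eq = 31.58 Ω

Final answer: 31.58 Ω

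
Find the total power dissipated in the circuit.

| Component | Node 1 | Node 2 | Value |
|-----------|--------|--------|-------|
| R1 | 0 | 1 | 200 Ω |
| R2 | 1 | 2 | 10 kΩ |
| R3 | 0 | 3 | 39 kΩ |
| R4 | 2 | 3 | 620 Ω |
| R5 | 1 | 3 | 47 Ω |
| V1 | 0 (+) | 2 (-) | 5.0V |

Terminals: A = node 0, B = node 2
Nodal analysis, taking node 2 as the 0 V reference.
Source V1 fixes V_0 = 5 V.
KCL at each unknown node (sum of currents leaving = 0; resistances in Ω):
  Node 1: (V_1 - 5)/200 + (V_1 - 0)/10000 + (V_1 - V_3)/47 = 0
  Node 3: (V_3 - 5)/39000 + (V_3 - 0)/620 + (V_3 - V_1)/47 = 0
Collecting terms (coefficients in siemens):
  0.02638·V_1 - 0.02128·V_3 = 0.025
  0.02292·V_3 - 0.02128·V_1 = 0.0001282
Determinant D = (0.02638)(0.02292) - (-0.02128)(-0.02128) = 0.0001517
V_1 = [(0.025)(0.02292) - (-0.02128)(0.0001282)]/D = 3.794 V
V_3 = [(0.02638)(0.0001282) - (0.025)(-0.02128)]/D = 3.528 V
Power in each resistor, P = (ΔV)²/R:
  P_R1 = (5 - 3.794)²/200 = 0.007277 W
  P_R2 = (3.794 - 0)²/10000 = 0.001439 W
  P_R3 = (5 - 3.528)²/39000 = 0.00005556 W
  P_R4 = (0 - 3.528)²/620 = 0.02007 W
  P_R5 = (3.794 - 3.528)²/47 = 0.001502 W
P_total = P_R1 + P_R2 + P_R3 + P_R4 + P_R5 = 0.03035 W

Final answer: 0.03035 W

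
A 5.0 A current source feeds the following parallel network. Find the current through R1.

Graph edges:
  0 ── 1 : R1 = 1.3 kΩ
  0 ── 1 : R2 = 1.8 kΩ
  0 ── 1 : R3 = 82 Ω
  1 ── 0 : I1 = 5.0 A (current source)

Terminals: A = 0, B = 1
All resistors sit directly between nodes 0 and 1, so they are in parallel and share one voltage V; the full source current 5 A splits among them.
1/R_par = 1/1300 + 1/1800 + 1/82 = 0.01352 S  =>  R_par = 73.96 Ω
V = I × R_par = 5 × 73.96 = 369.8 V
I_R1 = V/R1 = 369.8/1300 = 0.2845 A

Final answer: 0.2845 A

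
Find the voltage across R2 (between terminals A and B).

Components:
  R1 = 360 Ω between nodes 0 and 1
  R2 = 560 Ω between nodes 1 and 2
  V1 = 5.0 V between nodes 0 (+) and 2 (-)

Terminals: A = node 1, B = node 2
R1 and R2 are in series across V1 (node 0 → node 1 → node 2), and the output A–B is taken across R2, so this is a voltage divider.
Series current: I = V1/(R1 + R2) = 5/(360 + 560) = 5/920 = 0.005435 A
V_R2 = I × R2 = V1 × R2/(R1 + R2) = 5 × 560/920 = 3.043 V

Final answer: 3.043 V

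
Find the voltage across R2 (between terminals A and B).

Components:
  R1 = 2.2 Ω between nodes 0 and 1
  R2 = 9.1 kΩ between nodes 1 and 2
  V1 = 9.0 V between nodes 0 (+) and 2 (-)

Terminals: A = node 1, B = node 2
R1 and R2 are in series across V1 (node 0 → node 1 → node 2), and the output A–B is taken across R2, so this is a voltage divider.
Series current: I = V1/(R1 + R2) = 9/(2.2 + 9100) = 9/9102 = 0.0009888 A
V_R2 = I × R2 = V1 × R2/(R1 + R2) = 9 × 9100/9102 = 8.998 V

Final answer: 8.998 V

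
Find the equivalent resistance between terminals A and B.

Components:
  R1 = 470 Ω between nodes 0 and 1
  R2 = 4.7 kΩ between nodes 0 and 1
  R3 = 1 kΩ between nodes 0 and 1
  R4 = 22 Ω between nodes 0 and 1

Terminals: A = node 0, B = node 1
Reduce the network between node 0 (A) and node 1 (B) by series/parallel combination:
  Rp1 = R1 ‖ R2 ‖ R3 ‖ R4 (parallel, all between nodes 0 and 1) = 1/(1/470 + 1/4700 + 1/1000 + 1/22) = 20.49 Ω
R_eq = 20.49 Ω

Final answer: 20.49 Ω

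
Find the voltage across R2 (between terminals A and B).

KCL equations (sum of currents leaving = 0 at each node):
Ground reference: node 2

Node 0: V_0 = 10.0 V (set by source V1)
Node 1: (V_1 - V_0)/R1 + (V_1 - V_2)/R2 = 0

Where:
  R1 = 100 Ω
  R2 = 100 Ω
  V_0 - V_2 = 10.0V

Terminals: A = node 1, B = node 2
R1 and R2 are in series across V1 (node 0 → node 1 → node 2), and the output A–B is taken across R2, so this is a voltage divider.
Series current: I = V1/(R1 + R2) = 10/(100 + 100) = 10/200 = 0.05 A
V_R2 = I × R2 = V1 × R2/(R1 + R2) = 10 × 100/200 = 5 V

Final answer: 5 V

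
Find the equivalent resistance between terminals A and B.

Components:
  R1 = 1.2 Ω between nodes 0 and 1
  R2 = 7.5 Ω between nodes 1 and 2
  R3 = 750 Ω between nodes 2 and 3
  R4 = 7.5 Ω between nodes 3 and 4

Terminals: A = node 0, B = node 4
Reduce the network between node 0 (A) and node 4 (B) by series/parallel combination:
  Rs1 = R1 + R2 (series, joined only at node 1) = 1.2 + 7.5 = 8.7 Ω
  Rs2 = R3 + Rs1 (series, joined only at node 2) = 750 + 8.7 = 758.7 Ω
  Rs3 = R4 + Rs2 (series, joined only at node 3) = 7.5 + 758.7 = 766.2 Ω
R_eq = 766.2 Ω

Final answer: 766.2 Ω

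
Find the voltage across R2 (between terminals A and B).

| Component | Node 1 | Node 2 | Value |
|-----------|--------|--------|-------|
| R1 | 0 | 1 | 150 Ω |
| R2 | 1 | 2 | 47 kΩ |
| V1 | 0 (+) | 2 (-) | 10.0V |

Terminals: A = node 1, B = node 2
R1 and R2 are in series across V1 (node 0 → node 1 → node 2), and the output A–B is taken across R2, so this is a voltage divider.
Series current: I = V1/(R1 + R2) = 10/(150 + 47000) = 10/47150 = 0.0002121 A
V_R2 = I × R2 = V1 × R2/(R1 + R2) = 10 × 47000/47150 = 9.968 V

Final answer: 9.968 V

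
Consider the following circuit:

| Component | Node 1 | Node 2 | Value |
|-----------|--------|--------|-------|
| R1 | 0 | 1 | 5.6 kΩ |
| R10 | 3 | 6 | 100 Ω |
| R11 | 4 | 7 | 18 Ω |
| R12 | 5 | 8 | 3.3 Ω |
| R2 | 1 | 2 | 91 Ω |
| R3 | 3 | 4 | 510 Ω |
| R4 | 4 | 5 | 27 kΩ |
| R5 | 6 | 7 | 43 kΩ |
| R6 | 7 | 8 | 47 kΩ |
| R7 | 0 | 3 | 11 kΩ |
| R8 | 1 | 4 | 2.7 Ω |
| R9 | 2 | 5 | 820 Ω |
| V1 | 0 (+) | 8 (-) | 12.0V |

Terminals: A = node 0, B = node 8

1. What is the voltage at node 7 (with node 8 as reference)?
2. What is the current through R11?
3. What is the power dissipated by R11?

Nodal analysis, taking node 8 as the 0 V reference.
Source V1 fixes V_0 = 12 V.
KCL at each unknown node (sum of currents leaving = 0; resistances in Ω):
  Node 1: (V_1 - 12)/5600 + (V_1 - V_2)/91 + (V_1 - V_4)/2.7 = 0
  Node 2: (V_2 - V_1)/91 + (V_2 - V_5)/820 = 0
  Node 3: (V_3 - V_4)/510 + (V_3 - 12)/11000 + (V_3 - V_6)/100 = 0
  Node 4: (V_4 - V_3)/510 + (V_4 - V_5)/27000 + (V_4 - V_1)/2.7 + (V_4 - V_7)/18 = 0
  Node 5: (V_5 - V_4)/27000 + (V_5 - V_2)/820 + (V_5 - 0)/3.3 = 0
  Node 6: (V_6 - V_7)/43000 + (V_6 - V_3)/100 = 0
  Node 7: (V_7 - V_6)/43000 + (V_7 - 0)/47000 + (V_7 - V_4)/18 = 0
Collecting terms (coefficients in siemens):
  0.3815·V_1 - 0.01099·V_2 - 0.3704·V_4 = 0.002143
  0.01221·V_2 - 0.01099·V_1 - 0.00122·V_5 = 0
  0.01205·V_3 - 0.001961·V_4 - 0.01·V_6 = 0.001091
  0.4279·V_4 - 0.3704·V_1 - 0.001961·V_3 - 0.00003704·V_5 - 0.05556·V_7 = 0
  0.3043·V_5 - 0.00122·V_2 - 0.00003704·V_4 = 0
  0.01002·V_6 - 0.01·V_3 - 0.00002326·V_7 = 0
  0.0556·V_7 - 0.05556·V_4 - 0.00002326·V_6 = 0
Solving these 7 simultaneous equations (Gaussian elimination) gives:
  V_1 = 2.248 V, V_2 = 2.024 V, V_3 = 2.677 V, V_4 = 2.25 V
  V_5 = 0.008386 V, V_6 = 2.676 V, V_7 = 2.249 V
Part 1:
  Read off the nodal solution: V_7 = 2.249 V
Part 2:
  I_R11 = (V_4 - V_7)/R11 = (2.25 - 2.249)/18 = 0.00003792 A
  Magnitude: I_R11 = 0.00003792 A
Part 3:
  I_R11 = (V_4 - V_7)/R11 = (2.25 - 2.249)/18 = 0.00003792 A
  P_R11 = I_R11² × R11 = (0.00003792)² × 18 = 0.00000002589 W

Final answers:
1. V_7 = 2.249 V
2. I_R11 = 3.792e-05 A
3. P_R11 = 2.589e-08 W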